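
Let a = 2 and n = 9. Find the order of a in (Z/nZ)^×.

Since 2 ∈ (Z/9Z)^×, its order divides φ(9) = φ(3^2) = 3·(3−1) = 6 = 2 · 3.
Divisors of 6: 1, 2, 3, 6.
Test each divisor d:
2^1 ≡ 2
2^2 ≡ 4
2^3 ≡ 8
2^6 ≡ 1
Therefore the multiplicative order of 2 modulo 9 is 6.

6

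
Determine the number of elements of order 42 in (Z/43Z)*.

12

φ(43) = 43 − 1 = 42 = 2 · 3 · 7.
Since (Z/43Z)^× is cyclic of order 42, the number of elements of order d is φ(d) when d | 42 and 0 otherwise.
42 = 2 · 3 · 7 divides 42, and φ(42) = 12.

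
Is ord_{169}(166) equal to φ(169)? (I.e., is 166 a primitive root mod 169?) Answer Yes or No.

No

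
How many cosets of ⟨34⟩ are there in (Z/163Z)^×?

2

Since 34 ∈ (Z/163Z)^×, its order divides φ(163) = 163 − 1 = 162 = 2 · 3^4.
Divisors of 162: 1, 2, 3, 6, 9, 18, 27, 54, 81, 162.
Test each divisor d:
34^1 ≡ 34 (mod 163)
34^2 ≡ 15 (mod 163)
34^3 ≡ 21 (mod 163)
34^6 ≡ 115 (mod 163)
34^9 ≡ 133 (mod 163)
34^18 ≡ 85 (mod 163)
34^27 ≡ 58 (mod 163)
34^54 ≡ 104 (mod 163)
34^81 ≡ 1 (mod 163) ✓
Thus |⟨34⟩| = ord(34) = 81.
Index = |(Z/163Z)^×| / |⟨34⟩| = 162 / 81 = 2.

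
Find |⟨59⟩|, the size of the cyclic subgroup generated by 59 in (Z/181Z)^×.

5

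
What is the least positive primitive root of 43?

3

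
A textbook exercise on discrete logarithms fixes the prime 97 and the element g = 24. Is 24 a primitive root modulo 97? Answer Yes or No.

φ(97) = 97 − 1 = 96 = 2^5 · 3.
It suffices to check that the order of 24 is not a proper divisor of 96: compute 24^(96/q) for q ∈ {2, 3}.
24^48 ≡ 1 (mod 97)  [q = 2: ≡ 1 ✗]
24^32 ≡ 35 (mod 97)  [q = 3: ≢ 1 ✓]
The check at q = 2 fails, so 24 generates a proper subgroup.

No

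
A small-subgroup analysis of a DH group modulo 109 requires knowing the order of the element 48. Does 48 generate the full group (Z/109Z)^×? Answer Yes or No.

No

φ(109) = 109 − 1 = 108 = 2^2 · 3^3.
It suffices to check that the order of 48 is not a proper divisor of 108: compute 48^(108/q) for q ∈ {2, 3}.
48^54 ≡ 1 (mod 109)  [q = 2: ≡ 1 ✗]
48^36 ≡ 63 (mod 109)  [q = 3: ≢ 1 ✓]
The check at q = 2 fails, so 48 generates a proper subgroup.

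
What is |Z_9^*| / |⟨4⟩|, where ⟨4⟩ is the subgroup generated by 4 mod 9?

2

Since 4 ∈ (Z/9Z)^×, its order divides φ(9) = φ(3^2) = 3·(3−1) = 6 = 2 · 3.
Divisors of 6: 1, 2, 3, 6.
Check 4^d mod 9 for each divisor in increasing order:
4^1 ≡ 4 (mod 9)
4^2 ≡ 7 (mod 9)
4^3 ≡ 1 (mod 9) ✓
So ord_9(4) = 3, hence |⟨4⟩| = 3.
The index is φ(9) / ord(4) = 6 / 3 = 2.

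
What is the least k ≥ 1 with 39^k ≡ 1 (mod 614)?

ord(39) | φ(614) = φ(2)·φ(307) = 1·306 = 306 = 2 · 3^2 · 17.
Divisors of 306: 1, 2, 3, 6, 9, 17, 18, 34, 51, 102, 153, 306.
Evaluate successive powers at the divisors of 306:
39^1 ≡ 39 (mod 614)
39^2 ≡ 293 (mod 614)
39^3 ≡ 375 (mod 614)
39^6 ≡ 19 (mod 614)
39^9 ≡ 371 (mod 614)
39^17 ≡ 475 (mod 614)
39^18 ≡ 105 (mod 614)
39^34 ≡ 287 (mod 614)
39^51 ≡ 17 (mod 614)
39^102 ≡ 289 (mod 614)
39^153 ≡ 1 (mod 614) ✓
Therefore the multiplicative order of 39 modulo 614 is 153.

153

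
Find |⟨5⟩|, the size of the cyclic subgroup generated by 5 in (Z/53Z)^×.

Since 5 ∈ (Z/53Z)^×, its order divides φ(53) = 53 − 1 = 52 = 2^2 · 13.
Divisors of 52: 1, 2, 4, 13, 26, 52.
Check 5^d mod 53 for each divisor in increasing order:
5^1 ≡ 5
5^2 ≡ 25
5^4 ≡ 42
5^13 ≡ 23
5^26 ≡ 52
5^52 ≡ 1
Hence ord(5) = 52.

52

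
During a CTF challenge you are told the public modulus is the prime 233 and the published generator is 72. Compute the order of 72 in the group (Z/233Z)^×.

116

Since 72 ∈ (Z/233Z)^×, its order divides φ(233) = 233 − 1 = 232 = 2^3 · 29.
Divisors of 232: 1, 2, 4, 8, 29, 58, 116, 232.
Test each divisor d:
72^1 ≡ 72
72^2 ≡ 58
72^4 ≡ 102
72^8 ≡ 152
72^29 ≡ 144
72^58 ≡ 232
72^116 ≡ 1
So ord_233(72) = 116.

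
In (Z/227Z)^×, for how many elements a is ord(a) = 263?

φ(227) = 227 − 1 = 226 = 2 · 113.
In a cyclic group of order 226, there are φ(d) elements of order d for each divisor d of 226, and zero for non-divisors.
Since 263 ∤ 226, the count is 0.

0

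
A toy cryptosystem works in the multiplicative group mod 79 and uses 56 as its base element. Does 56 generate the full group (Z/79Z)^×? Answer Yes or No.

φ(79) = 79 − 1 = 78 = 2 · 3 · 13.
It suffices to check that the order of 56 is not a proper divisor of 78: compute 56^(78/q) for q ∈ {2, 3, 13}.
56^39 ≡ 78 (mod 79)  [q = 2: ≢ 1 ✓]
56^26 ≡ 55 (mod 79)  [q = 3: ≢ 1 ✓]
56^6 ≡ 1 (mod 79)  [q = 13: ≡ 1 ✗]
Since 56^6 ≡ 1, the order of 56 divides 6 < 78, so 56 is not a primitive root.

No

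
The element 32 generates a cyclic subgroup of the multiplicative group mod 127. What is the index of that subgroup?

Since 32 ∈ (Z/127Z)^×, its order divides φ(127) = 127 − 1 = 126 = 2 · 3^2 · 7.
Divisors of 126: 1, 2, 3, 6, 7, 9, 14, 18, 21, 42, 63, 126.
Check 32^d mod 127 for each divisor in increasing order:
32^1 ≡ 32 (mod 127)
32^2 ≡ 8 (mod 127)
32^3 ≡ 2 (mod 127)
32^6 ≡ 4 (mod 127)
32^7 ≡ 1 (mod 127) ✓
The order of 32 is 7, so the subgroup it generates has 7 elements.
[(Z/127Z)^× : ⟨32⟩] = 126/7 = 18.

18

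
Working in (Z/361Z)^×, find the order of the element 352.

342

By Lagrange's theorem, ord_361(352) divides φ(361) = φ(19^2) = 19·(19−1) = 342 = 2 · 3^2 · 19.
Divisors of 342: 1, 2, 3, 6, 9, 18, 19, 38, 57, 114, 171, 342.
Test each divisor d:
352^1 ≡ 352
352^2 ≡ 81
352^3 ≡ 354
352^6 ≡ 49
352^9 ≡ 18
352^18 ≡ 324
352^19 ≡ 333
352^38 ≡ 62
352^57 ≡ 69
352^114 ≡ 68
352^171 ≡ 360
352^342 ≡ 1
The smallest such exponent is 342, so the order of 352 is 342.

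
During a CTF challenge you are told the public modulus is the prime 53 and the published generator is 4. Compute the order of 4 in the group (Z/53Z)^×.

The order of 4 must divide φ(53) = 53 − 1 = 52 = 2^2 · 13.
Divisors of 52: 1, 2, 4, 13, 26, 52.
Test each divisor d:
4^1 ≡ 4 (mod 53)
4^2 ≡ 16 (mod 53)
4^4 ≡ 44 (mod 53)
4^13 ≡ 52 (mod 53)
4^26 ≡ 1 (mod 53) ✓
So ord_53(4) = 26.

26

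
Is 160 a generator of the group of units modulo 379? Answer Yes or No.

Yes

φ(379) = 379 − 1 = 378 = 2 · 3^3 · 7.
Test 160^(378/q) mod 379 for each prime factor q of 378:
160^189 ≡ 378 (mod 379)  [q = 2: ≢ 1 ✓]
160^126 ≡ 51 (mod 379)  [q = 3: ≢ 1 ✓]
160^54 ≡ 86 (mod 379)  [q = 7: ≢ 1 ✓]
Every test exponent gives a nontrivial residue, hence 160 generates the full group.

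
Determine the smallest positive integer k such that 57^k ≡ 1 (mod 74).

36

By Lagrange's theorem, ord_74(57) divides φ(74) = φ(2)·φ(37) = 1·36 = 36 = 2^2 · 3^2.
Divisors of 36: 1, 2, 3, 4, 6, 9, 12, 18, 36.
Compute 57^d (mod 74) for the divisors d until we hit 1:
57^1 ≡ 57
57^2 ≡ 67
57^3 ≡ 45
57^4 ≡ 49
57^6 ≡ 27
57^9 ≡ 31
57^12 ≡ 63
57^18 ≡ 73
57^36 ≡ 1
Therefore the multiplicative order of 57 modulo 74 is 36.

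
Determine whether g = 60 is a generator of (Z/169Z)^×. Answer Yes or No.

No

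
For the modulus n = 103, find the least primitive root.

5

φ(103) = 103 − 1 = 102 = 2 · 3 · 17.
Test candidates g = 2, 3, … against the prime factors q ∈ {2, 3, 17} of φ(103): g is a generator iff g^(102/q) ≢ 1 for every such q.
g = 2: 2^51 ≡ 1 — hits 1, so not a primitive root.
g = 3: 3^51 ≡ 102; 3^34 ≡ 1 — hits 1, so not a primitive root.
g = 4: 4^51 ≡ 1 — hits 1, so not a primitive root.
g = 5: 5^51 ≡ 102; 5^34 ≡ 56; 5^6 ≡ 72 — none is 1, so 5 is a primitive root.
So 5 is the smallest generator of (Z/103Z)^×.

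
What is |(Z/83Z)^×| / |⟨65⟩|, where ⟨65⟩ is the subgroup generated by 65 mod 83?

ord(65) | φ(83) = 83 − 1 = 82 = 2 · 41.
Divisors of 82: 1, 2, 41, 82.
Check 65^d mod 83 for each divisor in increasing order:
65^1 ≡ 65
65^2 ≡ 75
65^41 ≡ 1
Thus |⟨65⟩| = ord(65) = 41.
The index is φ(83) / ord(65) = 82 / 41 = 2.

2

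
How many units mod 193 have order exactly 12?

4

φ(193) = 193 − 1 = 192 = 2^6 · 3.
In a cyclic group of order 192, there are φ(d) elements of order d for each divisor d of 192, and zero for non-divisors.
12 = 2^2 · 3 divides 192, and φ(12) = 4.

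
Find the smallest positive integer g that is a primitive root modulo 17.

φ(17) = 17 − 1 = 16 = 2^4.
Test candidates g = 2, 3, … against the prime factors q ∈ {2} of φ(17): g is a generator iff g^(16/q) ≢ 1 for every such q.
g = 2: 2^8 ≡ 1 — hits 1, so not a primitive root.
g = 3: 3^8 ≡ 16 — none is 1, so 3 is a primitive root.
Hence the least primitive root of 17 is 3.

3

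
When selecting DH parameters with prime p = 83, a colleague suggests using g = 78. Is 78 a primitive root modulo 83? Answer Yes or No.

No

φ(83) = 83 − 1 = 82 = 2 · 41.
It suffices to check that the order of 78 is not a proper divisor of 82: compute 78^(82/q) for q ∈ {2, 41}.
78^41 ≡ 1 (mod 83)  [q = 2: ≡ 1 ✗]
78^2 ≡ 25 (mod 83)  [q = 41: ≢ 1 ✓]
Since 78^41 ≡ 1, the order of 78 divides 41 < 82, so 78 is not a primitive root.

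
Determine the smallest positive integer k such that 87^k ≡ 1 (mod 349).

87

By Lagrange's theorem, ord_349(87) divides φ(349) = 349 − 1 = 348 = 2^2 · 3 · 29.
Divisors of 348: 1, 2, 3, 4, 6, 12, 29, 58, 87, 116, 174, 348.
Evaluate successive powers at the divisors of 348:
87^1 ≡ 87
87^2 ≡ 240
87^3 ≡ 289
87^4 ≡ 15
87^6 ≡ 110
87^12 ≡ 234
87^29 ≡ 226
87^58 ≡ 122
87^87 ≡ 1
So ord_349(87) = 87.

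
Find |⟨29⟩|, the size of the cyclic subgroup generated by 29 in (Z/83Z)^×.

By Lagrange's theorem, ord_83(29) divides φ(83) = 83 − 1 = 82 = 2 · 41.
Divisors of 82: 1, 2, 41, 82.
Test each divisor d:
29^1 ≡ 29 (mod 83)
29^2 ≡ 11 (mod 83)
29^41 ≡ 1 (mod 83) ✓
Hence ord(29) = 41.

41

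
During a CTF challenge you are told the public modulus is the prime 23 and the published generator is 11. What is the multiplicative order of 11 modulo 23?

Since 11 ∈ (Z/23Z)^×, its order divides φ(23) = 23 − 1 = 22 = 2 · 11.
Divisors of 22: 1, 2, 11, 22.
Compute 11^d (mod 23) for the divisors d until we hit 1:
11^1 ≡ 11 (mod 23)
11^2 ≡ 6 (mod 23)
11^11 ≡ 22 (mod 23)
11^22 ≡ 1 (mod 23) ✓
Therefore the multiplicative order of 11 modulo 23 is 22.

22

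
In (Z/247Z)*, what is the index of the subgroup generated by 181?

12

By Lagrange's theorem, ord_247(181) divides φ(247) = φ(13·19) = (13−1)·(19−1) = 12·18 = 216 = 2^3 · 3^3.
Divisors of 216: 1, 2, 3, 4, 6, 8, 9, 12, 18, 24, 27, 36, 54, 72, 108, 216.
Compute 181^d (mod 247) for the divisors d until we hit 1:
181^1 ≡ 181
181^2 ≡ 157
181^3 ≡ 12
181^4 ≡ 196
181^6 ≡ 144
181^8 ≡ 131
181^9 ≡ 246
181^12 ≡ 235
181^18 ≡ 1
Thus |⟨181⟩| = ord(181) = 18.
The index is φ(247) / ord(181) = 216 / 18 = 12.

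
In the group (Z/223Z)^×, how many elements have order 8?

0

φ(223) = 223 − 1 = 222 = 2 · 3 · 37.
In a cyclic group of order 222, there are φ(d) elements of order d for each divisor d of 222, and zero for non-divisors.
Since 8 ∤ 222, the count is 0.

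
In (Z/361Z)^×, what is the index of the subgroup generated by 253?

2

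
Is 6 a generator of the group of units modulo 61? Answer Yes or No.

Yes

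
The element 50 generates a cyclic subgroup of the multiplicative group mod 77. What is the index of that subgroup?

6

ord(50) | φ(77) = φ(7·11) = (7−1)·(11−1) = 6·10 = 60 = 2^2 · 3 · 5.
Divisors of 60: 1, 2, 3, 4, 5, 6, 10, 12, 15, 20, 30, 60.
Check 50^d mod 77 for each divisor in increasing order:
50^1 ≡ 50 (mod 77)
50^2 ≡ 36 (mod 77)
50^3 ≡ 29 (mod 77)
50^4 ≡ 64 (mod 77)
50^5 ≡ 43 (mod 77)
50^6 ≡ 71 (mod 77)
50^10 ≡ 1 (mod 77) ✓
So ord_77(50) = 10, hence |⟨50⟩| = 10.
The index is φ(77) / ord(50) = 60 / 10 = 6.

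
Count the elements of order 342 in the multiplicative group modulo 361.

φ(361) = φ(19^2) = 19·(19−1) = 342 = 2 · 3^2 · 19.
In a cyclic group of order 342, there are φ(d) elements of order d for each divisor d of 342, and zero for non-divisors.
342 = 2 · 3^2 · 19 divides 342, and φ(342) = 108.

108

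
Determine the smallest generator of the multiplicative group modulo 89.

3

φ(89) = 89 − 1 = 88 = 2^3 · 11.
g is a primitive root iff g^(88/q) ≢ 1 (mod 89) for each prime q ∈ {2, 11}.
g = 2: 2^44 ≡ 1 — hits 1, so not a primitive root.
g = 3: 3^44 ≡ 88; 3^8 ≡ 64 — none is 1, so 3 is a primitive root.
So 3 is the smallest generator of (Z/89Z)^×.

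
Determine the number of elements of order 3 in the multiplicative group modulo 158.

φ(158) = φ(2)·φ(79) = 1·78 = 78 = 2 · 3 · 13.
(Z/158Z)^× is cyclic (|G| = 78); a cyclic group of order m has exactly φ(d) elements of each order d | m, and none otherwise.
3 | 78, and φ(3) = 3 − 1 = 2.

2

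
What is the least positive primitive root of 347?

2

φ(347) = 347 − 1 = 346 = 2 · 173.
Test candidates g = 2, 3, … against the prime factors q ∈ {2, 173} of φ(347): g is a generator iff g^(346/q) ≢ 1 for every such q.
g = 2: 2^173 ≡ 346; 2^2 ≡ 4 — none is 1, so 2 is a primitive root.
So 2 is the smallest generator of (Z/347Z)^×.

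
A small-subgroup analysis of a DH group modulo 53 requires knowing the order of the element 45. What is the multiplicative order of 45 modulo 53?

The order of 45 must divide φ(53) = 53 − 1 = 52 = 2^2 · 13.
Divisors of 52: 1, 2, 4, 13, 26, 52.
Compute 45^d (mod 53) for the divisors d until we hit 1:
45^1 ≡ 45 (mod 53)
45^2 ≡ 11 (mod 53)
45^4 ≡ 15 (mod 53)
45^13 ≡ 30 (mod 53)
45^26 ≡ 52 (mod 53)
45^52 ≡ 1 (mod 53) ✓
So ord_53(45) = 52.

52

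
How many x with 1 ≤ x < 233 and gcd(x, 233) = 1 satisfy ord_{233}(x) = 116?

φ(233) = 233 − 1 = 232 = 2^3 · 29.
In a cyclic group of order 232, there are φ(d) elements of order d for each divisor d of 232, and zero for non-divisors.
116 = 2^2 · 29 divides 232, and φ(116) = 56.

56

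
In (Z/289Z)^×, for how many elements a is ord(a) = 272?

φ(289) = φ(17^2) = 17·(17−1) = 272 = 2^4 · 17.
Since (Z/289Z)^× is cyclic of order 272, the number of elements of order d is φ(d) when d | 272 and 0 otherwise.
272 = 2^4 · 17 divides 272, and φ(272) = 128.

128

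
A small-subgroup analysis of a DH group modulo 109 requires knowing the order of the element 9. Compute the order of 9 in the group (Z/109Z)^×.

27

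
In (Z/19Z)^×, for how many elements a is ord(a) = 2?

φ(19) = 19 − 1 = 18 = 2 · 3^2.
(Z/19Z)^× is cyclic (|G| = 18); a cyclic group of order m has exactly φ(d) elements of each order d | m, and none otherwise.
2 | 18, and φ(2) = 2 − 1 = 1.

1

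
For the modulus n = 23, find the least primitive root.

5

φ(23) = 23 − 1 = 22 = 2 · 11.
g is a primitive root iff g^(22/q) ≢ 1 (mod 23) for each prime q ∈ {2, 11}.
g = 2: 2^11 ≡ 1 — hits 1, so not a primitive root.
g = 3: 3^11 ≡ 1 — hits 1, so not a primitive root.
g = 4: 4^11 ≡ 1 — hits 1, so not a primitive root.
g = 5: 5^11 ≡ 22; 5^2 ≡ 2 — none is 1, so 5 is a primitive root.
The smallest primitive root modulo 23 is 5.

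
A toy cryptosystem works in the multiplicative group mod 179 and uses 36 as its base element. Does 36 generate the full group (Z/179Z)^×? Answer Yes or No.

φ(179) = 179 − 1 = 178 = 2 · 89.
It suffices to check that the order of 36 is not a proper divisor of 178: compute 36^(178/q) for q ∈ {2, 89}.
36^89 ≡ 1 (mod 179)  [q = 2: ≡ 1 ✗]
36^2 ≡ 43 (mod 179)  [q = 89: ≢ 1 ✓]
The check at q = 2 fails, so 36 generates a proper subgroup.

No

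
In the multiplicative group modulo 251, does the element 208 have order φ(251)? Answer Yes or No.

φ(251) = 251 − 1 = 250 = 2 · 5^3.
It suffices to check that the order of 208 is not a proper divisor of 250: compute 208^(250/q) for q ∈ {2, 5}.
208^125 ≡ 1 (mod 251)  [q = 2: ≡ 1 ✗]
208^50 ≡ 20 (mod 251)  [q = 5: ≢ 1 ✓]
The check at q = 2 fails, so 208 generates a proper subgroup.

No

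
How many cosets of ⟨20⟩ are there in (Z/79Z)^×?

2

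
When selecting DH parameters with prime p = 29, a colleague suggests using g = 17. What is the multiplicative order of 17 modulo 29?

4

Since 17 ∈ (Z/29Z)^×, its order divides φ(29) = 29 − 1 = 28 = 2^2 · 7.
Divisors of 28: 1, 2, 4, 7, 14, 28.
Evaluate successive powers at the divisors of 28:
17^1 ≡ 17 (mod 29)
17^2 ≡ 28 (mod 29)
17^4 ≡ 1 (mod 29) ✓
Hence ord(17) = 4.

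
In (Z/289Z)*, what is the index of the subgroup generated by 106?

The order of 106 must divide φ(289) = φ(17^2) = 17·(17−1) = 272 = 2^4 · 17.
Divisors of 272: 1, 2, 4, 8, 16, 17, 34, 68, 136, 272.
Check 106^d mod 289 for each divisor in increasing order:
106^1 ≡ 106
106^2 ≡ 254
106^4 ≡ 69
106^8 ≡ 137
106^16 ≡ 273
106^17 ≡ 38
106^34 ≡ 288
106^68 ≡ 1
Thus |⟨106⟩| = ord(106) = 68.
[(Z/289Z)^× : ⟨106⟩] = 272/68 = 4.

4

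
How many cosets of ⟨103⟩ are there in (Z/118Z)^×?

The order of 103 must divide φ(118) = φ(2)·φ(59) = 1·58 = 58 = 2 · 29.
Divisors of 58: 1, 2, 29, 58.
Test each divisor d:
103^1 ≡ 103 (mod 118)
103^2 ≡ 107 (mod 118)
103^29 ≡ 117 (mod 118)
103^58 ≡ 1 (mod 118) ✓
The order of 103 is 58, so the subgroup it generates has 58 elements.
The index is φ(118) / ord(103) = 58 / 58 = 1.

1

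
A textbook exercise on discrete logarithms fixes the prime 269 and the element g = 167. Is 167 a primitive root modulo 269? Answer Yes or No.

φ(269) = 269 − 1 = 268 = 2^2 · 67.
167 is a primitive root mod 269 iff 167^(φ(269)/q) ≢ 1 for every prime q | φ(269), i.e. q ∈ {2, 67}.
167^134 ≡ 268 (mod 269)  [q = 2: ≢ 1 ✓]
167^4 ≡ 37 (mod 269)  [q = 67: ≢ 1 ✓]
Every test exponent gives a nontrivial residue, hence 167 generates the full group.

Yes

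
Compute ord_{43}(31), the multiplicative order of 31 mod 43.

21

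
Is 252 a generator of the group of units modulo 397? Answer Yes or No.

φ(397) = 397 − 1 = 396 = 2^2 · 3^2 · 11.
It suffices to check that the order of 252 is not a proper divisor of 396: compute 252^(396/q) for q ∈ {2, 3, 11}.
252^198 ≡ 396 (mod 397)  [q = 2: ≢ 1 ✓]
252^132 ≡ 1 (mod 397)  [q = 3: ≡ 1 ✗]
252^36 ≡ 333 (mod 397)  [q = 11: ≢ 1 ✓]
Since 252^132 ≡ 1, the order of 252 divides 132 < 396, so 252 is not a primitive root.

No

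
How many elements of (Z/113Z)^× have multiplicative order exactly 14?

6

φ(113) = 113 − 1 = 112 = 2^4 · 7.
In a cyclic group of order 112, there are φ(d) elements of order d for each divisor d of 112, and zero for non-divisors.
14 = 2 · 7 divides 112, and φ(14) = 6.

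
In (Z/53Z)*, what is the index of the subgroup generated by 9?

By Lagrange's theorem, ord_53(9) divides φ(53) = 53 − 1 = 52 = 2^2 · 13.
Divisors of 52: 1, 2, 4, 13, 26, 52.
Check 9^d mod 53 for each divisor in increasing order:
9^1 ≡ 9
9^2 ≡ 28
9^4 ≡ 42
9^13 ≡ 52
9^26 ≡ 1
So ord_53(9) = 26, hence |⟨9⟩| = 26.
The index is φ(53) / ord(9) = 52 / 26 = 2.

2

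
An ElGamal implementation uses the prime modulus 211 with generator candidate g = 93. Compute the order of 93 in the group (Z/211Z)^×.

105

By Lagrange's theorem, ord_211(93) divides φ(211) = 211 − 1 = 210 = 2 · 3 · 5 · 7.
Divisors of 210: 1, 2, 3, 5, 6, 7, 10, 14, 15, 21, 30, 35, 42, 70, 105, 210.
Test each divisor d:
93^1 ≡ 93 (mod 211)
93^2 ≡ 209 (mod 211)
93^3 ≡ 25 (mod 211)
93^5 ≡ 161 (mod 211)
93^6 ≡ 203 (mod 211)
93^7 ≡ 100 (mod 211)
93^10 ≡ 179 (mod 211)
93^14 ≡ 83 (mod 211)
93^15 ≡ 123 (mod 211)
93^21 ≡ 71 (mod 211)
93^30 ≡ 148 (mod 211)
93^35 ≡ 196 (mod 211)
93^42 ≡ 188 (mod 211)
93^70 ≡ 14 (mod 211)
93^105 ≡ 1 (mod 211) ✓
The smallest such exponent is 105, so the order of 93 is 105.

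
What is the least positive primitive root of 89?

3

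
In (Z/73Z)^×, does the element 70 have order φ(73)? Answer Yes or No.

No

φ(73) = 73 − 1 = 72 = 2^3 · 3^2.
70 is a primitive root mod 73 iff 70^(φ(73)/q) ≢ 1 for every prime q | φ(73), i.e. q ∈ {2, 3}.
70^36 ≡ 1 (mod 73)  [q = 2: ≡ 1 ✗]
70^24 ≡ 1 (mod 73)  [q = 3: ≡ 1 ✗]
Since 70^36 ≡ 1, the order of 70 divides 36 < 72, so 70 is not a primitive root.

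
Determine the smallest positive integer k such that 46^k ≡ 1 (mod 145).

4

Since 46 ∈ (Z/145Z)^×, its order divides φ(145) = φ(5·29) = (5−1)·(29−1) = 4·28 = 112 = 2^4 · 7.
Divisors of 112: 1, 2, 4, 7, 8, 14, 16, 28, 56, 112.
Test each divisor d:
46^1 ≡ 46
46^2 ≡ 86
46^4 ≡ 1
Therefore the multiplicative order of 46 modulo 145 is 4.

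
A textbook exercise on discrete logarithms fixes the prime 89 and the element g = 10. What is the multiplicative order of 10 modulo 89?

44

Since 10 ∈ (Z/89Z)^×, its order divides φ(89) = 89 − 1 = 88 = 2^3 · 11.
Divisors of 88: 1, 2, 4, 8, 11, 22, 44, 88.
Check 10^d mod 89 for each divisor in increasing order:
10^1 ≡ 10 (mod 89)
10^2 ≡ 11 (mod 89)
10^4 ≡ 32 (mod 89)
10^8 ≡ 45 (mod 89)
10^11 ≡ 55 (mod 89)
10^22 ≡ 88 (mod 89)
10^44 ≡ 1 (mod 89) ✓
Therefore the multiplicative order of 10 modulo 89 is 44.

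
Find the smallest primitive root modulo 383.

5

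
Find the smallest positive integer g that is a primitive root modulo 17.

φ(17) = 17 − 1 = 16 = 2^4.
Test candidates g = 2, 3, … against the prime factors q ∈ {2} of φ(17): g is a generator iff g^(16/q) ≢ 1 for every such q.
g = 2: 2^8 ≡ 1 — hits 1, so not a primitive root.
g = 3: 3^8 ≡ 16 — none is 1, so 3 is a primitive root.
The smallest primitive root modulo 17 is 3.

3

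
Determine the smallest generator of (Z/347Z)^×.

2

φ(347) = 347 − 1 = 346 = 2 · 173.
Test candidates g = 2, 3, … against the prime factors q ∈ {2, 173} of φ(347): g is a generator iff g^(346/q) ≢ 1 for every such q.
g = 2: 2^173 ≡ 346; 2^2 ≡ 4 — none is 1, so 2 is a primitive root.
Hence the least primitive root of 347 is 2.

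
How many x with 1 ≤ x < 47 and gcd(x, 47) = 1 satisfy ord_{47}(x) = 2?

1

φ(47) = 47 − 1 = 46 = 2 · 23.
(Z/47Z)^× is cyclic (|G| = 46); a cyclic group of order m has exactly φ(d) elements of each order d | m, and none otherwise.
2 | 46, and φ(2) = 2 − 1 = 1.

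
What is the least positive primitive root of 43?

φ(43) = 43 − 1 = 42 = 2 · 3 · 7.
g is a primitive root iff g^(42/q) ≢ 1 (mod 43) for each prime q ∈ {2, 3, 7}.
g = 2: 2^21 ≡ 42; 2^14 ≡ 1 — hits 1, so not a primitive root.
g = 3: 3^21 ≡ 42; 3^14 ≡ 36; 3^6 ≡ 41 — none is 1, so 3 is a primitive root.
The smallest primitive root modulo 43 is 3.

3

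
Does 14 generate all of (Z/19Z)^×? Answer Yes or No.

φ(19) = 19 − 1 = 18 = 2 · 3^2.
14 is a primitive root mod 19 iff 14^(φ(19)/q) ≢ 1 for every prime q | φ(19), i.e. q ∈ {2, 3}.
14^9 ≡ 18 (mod 19)  [q = 2: ≢ 1 ✓]
14^6 ≡ 7 (mod 19)  [q = 3: ≢ 1 ✓]
None equal 1, so ord_19(14) = 18: 14 is a primitive root.

Yes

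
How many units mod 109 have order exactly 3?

2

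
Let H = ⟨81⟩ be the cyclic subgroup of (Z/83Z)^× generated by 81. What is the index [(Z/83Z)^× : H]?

2

Since 81 ∈ (Z/83Z)^×, its order divides φ(83) = 83 − 1 = 82 = 2 · 41.
Divisors of 82: 1, 2, 41, 82.
Check 81^d mod 83 for each divisor in increasing order:
81^1 ≡ 81 (mod 83)
81^2 ≡ 4 (mod 83)
81^41 ≡ 1 (mod 83) ✓
The order of 81 is 41, so the subgroup it generates has 41 elements.
The index is φ(83) / ord(81) = 82 / 41 = 2.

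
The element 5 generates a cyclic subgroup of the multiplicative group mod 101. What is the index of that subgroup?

4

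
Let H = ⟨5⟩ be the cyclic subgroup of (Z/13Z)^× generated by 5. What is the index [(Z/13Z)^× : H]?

3

Since 5 ∈ (Z/13Z)^×, its order divides φ(13) = 13 − 1 = 12 = 2^2 · 3.
Divisors of 12: 1, 2, 3, 4, 6, 12.
Check 5^d mod 13 for each divisor in increasing order:
5^1 ≡ 5
5^2 ≡ 12
5^3 ≡ 8
5^4 ≡ 1
Thus |⟨5⟩| = ord(5) = 4.
[(Z/13Z)^× : ⟨5⟩] = 12/4 = 3.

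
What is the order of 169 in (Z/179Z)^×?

89

Since 169 ∈ (Z/179Z)^×, its order divides φ(179) = 179 − 1 = 178 = 2 · 89.
Divisors of 178: 1, 2, 89, 178.
Test each divisor d:
169^1 ≡ 169
169^2 ≡ 100
169^89 ≡ 1
Therefore the multiplicative order of 169 modulo 179 is 89.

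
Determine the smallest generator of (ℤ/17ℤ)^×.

3

φ(17) = 17 − 1 = 16 = 2^4.
g is a primitive root iff g^(16/q) ≢ 1 (mod 17) for each prime q ∈ {2}.
g = 2: 2^8 ≡ 1 — hits 1, so not a primitive root.
g = 3: 3^8 ≡ 16 — none is 1, so 3 is a primitive root.
So 3 is the smallest generator of (Z/17Z)^×.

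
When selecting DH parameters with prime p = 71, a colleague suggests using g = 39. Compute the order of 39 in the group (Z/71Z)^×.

14

The order of 39 must divide φ(71) = 71 − 1 = 70 = 2 · 5 · 7.
Divisors of 70: 1, 2, 5, 7, 10, 14, 35, 70.
Test each divisor d:
39^1 ≡ 39 (mod 71)
39^2 ≡ 30 (mod 71)
39^5 ≡ 26 (mod 71)
39^7 ≡ 70 (mod 71)
39^10 ≡ 37 (mod 71)
39^14 ≡ 1 (mod 71) ✓
So ord_71(39) = 14.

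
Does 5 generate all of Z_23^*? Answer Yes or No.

φ(23) = 23 − 1 = 22 = 2 · 11.
Test 5^(22/q) mod 23 for each prime factor q of 22:
5^11 ≡ 22 (mod 23)  [q = 2: ≢ 1 ✓]
5^2 ≡ 2 (mod 23)  [q = 11: ≢ 1 ✓]
Every test exponent gives a nontrivial residue, hence 5 generates the full group.

Yes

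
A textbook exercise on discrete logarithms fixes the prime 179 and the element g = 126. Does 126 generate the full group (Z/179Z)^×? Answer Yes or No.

φ(179) = 179 − 1 = 178 = 2 · 89.
126 is a primitive root mod 179 iff 126^(φ(179)/q) ≢ 1 for every prime q | φ(179), i.e. q ∈ {2, 89}.
126^89 ≡ 1 (mod 179)  [q = 2: ≡ 1 ✗]
126^2 ≡ 124 (mod 179)  [q = 89: ≢ 1 ✓]
The check at q = 2 fails, so 126 generates a proper subgroup.

No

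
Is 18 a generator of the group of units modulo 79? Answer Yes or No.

No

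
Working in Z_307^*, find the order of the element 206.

102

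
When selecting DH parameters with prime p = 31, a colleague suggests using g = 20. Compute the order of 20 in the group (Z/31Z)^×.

15

ord(20) | φ(31) = 31 − 1 = 30 = 2 · 3 · 5.
Divisors of 30: 1, 2, 3, 5, 6, 10, 15, 30.
Test each divisor d:
20^1 ≡ 20 (mod 31)
20^2 ≡ 28 (mod 31)
20^3 ≡ 2 (mod 31)
20^5 ≡ 25 (mod 31)
20^6 ≡ 4 (mod 31)
20^10 ≡ 5 (mod 31)
20^15 ≡ 1 (mod 31) ✓
The smallest such exponent is 15, so the order of 20 is 15.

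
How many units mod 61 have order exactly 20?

8

φ(61) = 61 − 1 = 60 = 2^2 · 3 · 5.
In a cyclic group of order 60, there are φ(d) elements of order d for each divisor d of 60, and zero for non-divisors.
20 = 2^2 · 5 divides 60, and φ(20) = 8.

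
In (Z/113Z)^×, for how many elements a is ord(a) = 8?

4

φ(113) = 113 − 1 = 112 = 2^4 · 7.
Since (Z/113Z)^× is cyclic of order 112, the number of elements of order d is φ(d) when d | 112 and 0 otherwise.
8 = 2^3 divides 112, and φ(8) = 4.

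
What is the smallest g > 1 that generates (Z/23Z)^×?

5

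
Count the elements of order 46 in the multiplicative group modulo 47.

22

φ(47) = 47 − 1 = 46 = 2 · 23.
(Z/47Z)^× is cyclic (|G| = 46); a cyclic group of order m has exactly φ(d) elements of each order d | m, and none otherwise.
46 = 2 · 23 divides 46, and φ(46) = 22.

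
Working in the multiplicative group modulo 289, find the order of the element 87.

136

The order of 87 must divide φ(289) = φ(17^2) = 17·(17−1) = 272 = 2^4 · 17.
Divisors of 272: 1, 2, 4, 8, 16, 17, 34, 68, 136, 272.
Check 87^d mod 289 for each divisor in increasing order:
87^1 ≡ 87 (mod 289)
87^2 ≡ 55 (mod 289)
87^4 ≡ 135 (mod 289)
87^8 ≡ 18 (mod 289)
87^16 ≡ 35 (mod 289)
87^17 ≡ 155 (mod 289)
87^34 ≡ 38 (mod 289)
87^68 ≡ 288 (mod 289)
87^136 ≡ 1 (mod 289) ✓
The smallest such exponent is 136, so the order of 87 is 136.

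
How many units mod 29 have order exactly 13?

φ(29) = 29 − 1 = 28 = 2^2 · 7.
(Z/29Z)^× is cyclic (|G| = 28); a cyclic group of order m has exactly φ(d) elements of each order d | m, and none otherwise.
Here 28 is not a multiple of 13, so there are no elements of order 13.

0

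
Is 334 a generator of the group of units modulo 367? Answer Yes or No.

Yes

φ(367) = 367 − 1 = 366 = 2 · 3 · 61.
It suffices to check that the order of 334 is not a proper divisor of 366: compute 334^(366/q) for q ∈ {2, 3, 61}.
334^183 ≡ 366 (mod 367)  [q = 2: ≢ 1 ✓]
334^122 ≡ 283 (mod 367)  [q = 3: ≢ 1 ✓]
334^6 ≡ 107 (mod 367)  [q = 61: ≢ 1 ✓]
Every test exponent gives a nontrivial residue, hence 334 generates the full group.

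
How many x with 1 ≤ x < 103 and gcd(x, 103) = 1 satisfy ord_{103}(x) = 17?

16

φ(103) = 103 − 1 = 102 = 2 · 3 · 17.
In a cyclic group of order 102, there are φ(d) elements of order d for each divisor d of 102, and zero for non-divisors.
17 | 102, and φ(17) = 17 − 1 = 16.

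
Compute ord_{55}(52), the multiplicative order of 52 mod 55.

20

Since 52 ∈ (Z/55Z)^×, its order divides φ(55) = φ(5·11) = (5−1)·(11−1) = 4·10 = 40 = 2^3 · 5.
Divisors of 40: 1, 2, 4, 5, 8, 10, 20, 40.
Test each divisor d:
52^1 ≡ 52
52^2 ≡ 9
52^4 ≡ 26
52^5 ≡ 32
52^8 ≡ 16
52^10 ≡ 34
52^20 ≡ 1
So ord_55(52) = 20.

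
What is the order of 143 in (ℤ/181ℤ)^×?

ord(143) | φ(181) = 181 − 1 = 180 = 2^2 · 3^2 · 5.
Divisors of 180: 1, 2, 3, 4, 5, 6, 9, 10, 12, 15, 18, 20, 30, 36, 45, 60, 90, 180.
Check 143^d mod 181 for each divisor in increasing order:
143^1 ≡ 143
143^2 ≡ 177
143^3 ≡ 152
143^4 ≡ 16
143^5 ≡ 116
143^6 ≡ 117
143^9 ≡ 46
143^10 ≡ 62
143^12 ≡ 114
143^15 ≡ 133
143^18 ≡ 125
143^20 ≡ 43
143^30 ≡ 132
143^36 ≡ 59
143^45 ≡ 180
143^60 ≡ 48
143^90 ≡ 1
The smallest such exponent is 90, so the order of 143 is 90.

90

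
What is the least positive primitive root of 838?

φ(838) = φ(2)·φ(419) = 1·418 = 418 = 2 · 11 · 19.
Test candidates g = 2, 3, … against the prime factors q ∈ {2, 11, 19} of φ(838): g is a generator iff g^(418/q) ≢ 1 for every such q.
g = 2: gcd(2, 838) = 2 > 1, not a unit — skip.
g = 3: 3^209 ≡ 1 — hits 1, so not a primitive root.
g = 4: gcd(4, 838) = 2 > 1, not a unit — skip.
g = 5: 5^209 ≡ 1 — hits 1, so not a primitive root.
g = 6: gcd(6, 838) = 2 > 1, not a unit — skip.
g = 7: 7^209 ≡ 1 — hits 1, so not a primitive root.
g = 8: gcd(8, 838) = 2 > 1, not a unit — skip.
g = 9: 9^209 ≡ 1 — hits 1, so not a primitive root.
g = 10: gcd(10, 838) = 2 > 1, not a unit — skip.
g = 11: 11^209 ≡ 837; 11^38 ≡ 753; 11^22 ≡ 7 — none is 1, so 11 is a primitive root.
So 11 is the smallest generator of (Z/838Z)^×.

11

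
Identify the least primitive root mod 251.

φ(251) = 251 − 1 = 250 = 2 · 5^3.
Test candidates g = 2, 3, … against the prime factors q ∈ {2, 5} of φ(251): g is a generator iff g^(250/q) ≢ 1 for every such q.
g = 2: 2^125 ≡ 250; 2^50 ≡ 1 — hits 1, so not a primitive root.
g = 3: 3^125 ≡ 1 — hits 1, so not a primitive root.
g = 4: 4^125 ≡ 1 — hits 1, so not a primitive root.
g = 5: 5^125 ≡ 1 — hits 1, so not a primitive root.
g = 6: 6^125 ≡ 250; 6^50 ≡ 219 — none is 1, so 6 is a primitive root.
Hence the least primitive root of 251 is 6.

6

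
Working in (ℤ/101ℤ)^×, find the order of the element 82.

50

By Lagrange's theorem, ord_101(82) divides φ(101) = 101 − 1 = 100 = 2^2 · 5^2.
Divisors of 100: 1, 2, 4, 5, 10, 20, 25, 50, 100.
Compute 82^d (mod 101) for the divisors d until we hit 1:
82^1 ≡ 82 (mod 101)
82^2 ≡ 58 (mod 101)
82^4 ≡ 31 (mod 101)
82^5 ≡ 17 (mod 101)
82^10 ≡ 87 (mod 101)
82^20 ≡ 95 (mod 101)
82^25 ≡ 100 (mod 101)
82^50 ≡ 1 (mod 101) ✓
So ord_101(82) = 50.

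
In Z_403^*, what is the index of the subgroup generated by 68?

60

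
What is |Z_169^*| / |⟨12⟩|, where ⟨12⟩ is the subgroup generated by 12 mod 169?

ord(12) | φ(169) = φ(13^2) = 13·(13−1) = 156 = 2^2 · 3 · 13.
Divisors of 156: 1, 2, 3, 4, 6, 12, 13, 26, 39, 52, 78, 156.
Test each divisor d:
12^1 ≡ 12 (mod 169)
12^2 ≡ 144 (mod 169)
12^3 ≡ 38 (mod 169)
12^4 ≡ 118 (mod 169)
12^6 ≡ 92 (mod 169)
12^12 ≡ 14 (mod 169)
12^13 ≡ 168 (mod 169)
12^26 ≡ 1 (mod 169) ✓
So ord_169(12) = 26, hence |⟨12⟩| = 26.
The index is φ(169) / ord(12) = 156 / 26 = 6.

6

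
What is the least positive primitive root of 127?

3

φ(127) = 127 − 1 = 126 = 2 · 3^2 · 7.
Test candidates g = 2, 3, … against the prime factors q ∈ {2, 3, 7} of φ(127): g is a generator iff g^(126/q) ≢ 1 for every such q.
g = 2: 2^63 ≡ 1 — hits 1, so not a primitive root.
g = 3: 3^63 ≡ 126; 3^42 ≡ 107; 3^18 ≡ 4 — none is 1, so 3 is a primitive root.
The smallest primitive root modulo 127 is 3.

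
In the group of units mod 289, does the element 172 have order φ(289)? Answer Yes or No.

No

φ(289) = φ(17^2) = 17·(17−1) = 272 = 2^4 · 17.
It suffices to check that the order of 172 is not a proper divisor of 272: compute 172^(272/q) for q ∈ {2, 17}.
172^136 ≡ 1 (mod 289)  [q = 2: ≡ 1 ✗]
172^16 ≡ 137 (mod 289)  [q = 17: ≢ 1 ✓]
The check at q = 2 fails, so 172 generates a proper subgroup.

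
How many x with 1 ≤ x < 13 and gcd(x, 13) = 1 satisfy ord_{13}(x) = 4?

2

φ(13) = 13 − 1 = 12 = 2^2 · 3.
(Z/13Z)^× is cyclic (|G| = 12); a cyclic group of order m has exactly φ(d) elements of each order d | m, and none otherwise.
4 = 2^2 divides 12, and φ(4) = 2.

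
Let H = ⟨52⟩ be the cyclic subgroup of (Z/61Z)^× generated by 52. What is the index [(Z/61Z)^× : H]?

6

By Lagrange's theorem, ord_61(52) divides φ(61) = 61 − 1 = 60 = 2^2 · 3 · 5.
Divisors of 60: 1, 2, 3, 4, 5, 6, 10, 12, 15, 20, 30, 60.
Test each divisor d:
52^1 ≡ 52 (mod 61)
52^2 ≡ 20 (mod 61)
52^3 ≡ 3 (mod 61)
52^4 ≡ 34 (mod 61)
52^5 ≡ 60 (mod 61)
52^6 ≡ 9 (mod 61)
52^10 ≡ 1 (mod 61) ✓
Thus |⟨52⟩| = ord(52) = 10.
The index is φ(61) / ord(52) = 60 / 10 = 6.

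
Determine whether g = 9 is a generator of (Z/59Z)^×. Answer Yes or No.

No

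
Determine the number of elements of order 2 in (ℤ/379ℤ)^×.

1

φ(379) = 379 − 1 = 378 = 2 · 3^3 · 7.
Since (Z/379Z)^× is cyclic of order 378, the number of elements of order d is φ(d) when d | 378 and 0 otherwise.
2 | 378, and φ(2) = 2 − 1 = 1.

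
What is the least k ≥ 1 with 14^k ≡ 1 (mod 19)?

Since 14 ∈ (Z/19Z)^×, its order divides φ(19) = 19 − 1 = 18 = 2 · 3^2.
Divisors of 18: 1, 2, 3, 6, 9, 18.
Evaluate successive powers at the divisors of 18:
14^1 ≡ 14 (mod 19)
14^2 ≡ 6 (mod 19)
14^3 ≡ 8 (mod 19)
14^6 ≡ 7 (mod 19)
14^9 ≡ 18 (mod 19)
14^18 ≡ 1 (mod 19) ✓
Hence ord(14) = 18.

18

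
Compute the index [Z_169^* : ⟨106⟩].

Since 106 ∈ (Z/169Z)^×, its order divides φ(169) = φ(13^2) = 13·(13−1) = 156 = 2^2 · 3 · 13.
Divisors of 156: 1, 2, 3, 4, 6, 12, 13, 26, 39, 52, 78, 156.
Evaluate successive powers at the divisors of 156:
106^1 ≡ 106 (mod 169)
106^2 ≡ 82 (mod 169)
106^3 ≡ 73 (mod 169)
106^4 ≡ 133 (mod 169)
106^6 ≡ 90 (mod 169)
106^12 ≡ 157 (mod 169)
106^13 ≡ 80 (mod 169)
106^26 ≡ 147 (mod 169)
106^39 ≡ 99 (mod 169)
106^52 ≡ 146 (mod 169)
106^78 ≡ 168 (mod 169)
106^156 ≡ 1 (mod 169) ✓
So ord_169(106) = 156, hence |⟨106⟩| = 156.
Index = |(Z/169Z)^×| / |⟨106⟩| = 156 / 156 = 1.

1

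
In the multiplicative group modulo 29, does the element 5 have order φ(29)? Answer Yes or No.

φ(29) = 29 − 1 = 28 = 2^2 · 7.
Test 5^(28/q) mod 29 for each prime factor q of 28:
5^14 ≡ 1 (mod 29)  [q = 2: ≡ 1 ✗]
5^4 ≡ 16 (mod 29)  [q = 7: ≢ 1 ✓]
Since 5^14 ≡ 1, the order of 5 divides 14 < 28, so 5 is not a primitive root.

No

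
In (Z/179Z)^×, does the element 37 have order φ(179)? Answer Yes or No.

φ(179) = 179 − 1 = 178 = 2 · 89.
Test 37^(178/q) mod 179 for each prime factor q of 178:
37^89 ≡ 178 (mod 179)  [q = 2: ≢ 1 ✓]
37^2 ≡ 116 (mod 179)  [q = 89: ≢ 1 ✓]
Every test exponent gives a nontrivial residue, hence 37 generates the full group.

Yes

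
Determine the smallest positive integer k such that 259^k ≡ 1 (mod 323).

ord(259) | φ(323) = φ(17·19) = (17−1)·(19−1) = 16·18 = 288 = 2^5 · 3^2.
Divisors of 288: 1, 2, 3, 4, 6, 8, 9, 12, 16, 18, 24, 32, 36, 48, 72, 96, 144, 288.
Test each divisor d:
259^1 ≡ 259 (mod 323)
259^2 ≡ 220 (mod 323)
259^3 ≡ 132 (mod 323)
259^4 ≡ 273 (mod 323)
259^6 ≡ 305 (mod 323)
259^8 ≡ 239 (mod 323)
259^9 ≡ 208 (mod 323)
259^12 ≡ 1 (mod 323) ✓
So ord_323(259) = 12.

12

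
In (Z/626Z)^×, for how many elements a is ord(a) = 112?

0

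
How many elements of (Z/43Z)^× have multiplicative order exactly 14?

φ(43) = 43 − 1 = 42 = 2 · 3 · 7.
In a cyclic group of order 42, there are φ(d) elements of order d for each divisor d of 42, and zero for non-divisors.
14 = 2 · 7 divides 42, and φ(14) = 6.

6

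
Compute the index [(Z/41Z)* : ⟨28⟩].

By Lagrange's theorem, ord_41(28) divides φ(41) = 41 − 1 = 40 = 2^3 · 5.
Divisors of 40: 1, 2, 4, 5, 8, 10, 20, 40.
Evaluate successive powers at the divisors of 40:
28^1 ≡ 28 (mod 41)
28^2 ≡ 5 (mod 41)
28^4 ≡ 25 (mod 41)
28^5 ≡ 3 (mod 41)
28^8 ≡ 10 (mod 41)
28^10 ≡ 9 (mod 41)
28^20 ≡ 40 (mod 41)
28^40 ≡ 1 (mod 41) ✓
The order of 28 is 40, so the subgroup it generates has 40 elements.
The index is φ(41) / ord(28) = 40 / 40 = 1.

1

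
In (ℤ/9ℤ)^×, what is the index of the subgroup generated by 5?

By Lagrange's theorem, ord_9(5) divides φ(9) = φ(3^2) = 3·(3−1) = 6 = 2 · 3.
Divisors of 6: 1, 2, 3, 6.
Test each divisor d:
5^1 ≡ 5 (mod 9)
5^2 ≡ 7 (mod 9)
5^3 ≡ 8 (mod 9)
5^6 ≡ 1 (mod 9) ✓
Thus |⟨5⟩| = ord(5) = 6.
[(Z/9Z)^× : ⟨5⟩] = 6/6 = 1.

1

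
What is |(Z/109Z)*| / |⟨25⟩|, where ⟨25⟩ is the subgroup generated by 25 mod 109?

By Lagrange's theorem, ord_109(25) divides φ(109) = 109 − 1 = 108 = 2^2 · 3^3.
Divisors of 108: 1, 2, 3, 4, 6, 9, 12, 18, 27, 36, 54, 108.
Compute 25^d (mod 109) for the divisors d until we hit 1:
25^1 ≡ 25 (mod 109)
25^2 ≡ 80 (mod 109)
25^3 ≡ 38 (mod 109)
25^4 ≡ 78 (mod 109)
25^6 ≡ 27 (mod 109)
25^9 ≡ 45 (mod 109)
25^12 ≡ 75 (mod 109)
25^18 ≡ 63 (mod 109)
25^27 ≡ 1 (mod 109) ✓
The order of 25 is 27, so the subgroup it generates has 27 elements.
The index is φ(109) / ord(25) = 108 / 27 = 4.

4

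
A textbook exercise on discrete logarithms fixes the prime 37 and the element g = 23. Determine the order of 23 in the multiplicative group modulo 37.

ord(23) | φ(37) = 37 − 1 = 36 = 2^2 · 3^2.
Divisors of 36: 1, 2, 3, 4, 6, 9, 12, 18, 36.
Evaluate successive powers at the divisors of 36:
23^1 ≡ 23
23^2 ≡ 11
23^3 ≡ 31
23^4 ≡ 10
23^6 ≡ 36
23^9 ≡ 6
23^12 ≡ 1
The smallest such exponent is 12, so the order of 23 is 12.

12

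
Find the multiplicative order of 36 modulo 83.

41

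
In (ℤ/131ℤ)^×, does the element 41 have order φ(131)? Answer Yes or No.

φ(131) = 131 − 1 = 130 = 2 · 5 · 13.
Test 41^(130/q) mod 131 for each prime factor q of 130:
41^65 ≡ 1 (mod 131)  [q = 2: ≡ 1 ✗]
41^26 ≡ 53 (mod 131)  [q = 5: ≢ 1 ✓]
41^10 ≡ 39 (mod 131)  [q = 13: ≢ 1 ✓]
Since 41^65 ≡ 1, the order of 41 divides 65 < 130, so 41 is not a primitive root.

No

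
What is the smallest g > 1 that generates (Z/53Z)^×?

φ(53) = 53 − 1 = 52 = 2^2 · 13.
Test candidates g = 2, 3, … against the prime factors q ∈ {2, 13} of φ(53): g is a generator iff g^(52/q) ≢ 1 for every such q.
g = 2: 2^26 ≡ 52; 2^4 ≡ 16 — none is 1, so 2 is a primitive root.
So 2 is the smallest generator of (Z/53Z)^×.

2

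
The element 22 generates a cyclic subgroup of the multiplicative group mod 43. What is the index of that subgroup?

3

The order of 22 must divide φ(43) = 43 − 1 = 42 = 2 · 3 · 7.
Divisors of 42: 1, 2, 3, 6, 7, 14, 21, 42.
Compute 22^d (mod 43) for the divisors d until we hit 1:
22^1 ≡ 22 (mod 43)
22^2 ≡ 11 (mod 43)
22^3 ≡ 27 (mod 43)
22^6 ≡ 41 (mod 43)
22^7 ≡ 42 (mod 43)
22^14 ≡ 1 (mod 43) ✓
The order of 22 is 14, so the subgroup it generates has 14 elements.
Index = |(Z/43Z)^×| / |⟨22⟩| = 42 / 14 = 3.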